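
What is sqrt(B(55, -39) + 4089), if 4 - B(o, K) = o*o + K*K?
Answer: I*sqrt(453) ≈ 21.284*I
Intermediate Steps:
B(o, K) = 4 - K**2 - o**2 (B(o, K) = 4 - (o*o + K*K) = 4 - (o**2 + K**2) = 4 - (K**2 + o**2) = 4 + (-K**2 - o**2) = 4 - K**2 - o**2)
sqrt(B(55, -39) + 4089) = sqrt((4 - 1*(-39)**2 - 1*55**2) + 4089) = sqrt((4 - 1*1521 - 1*3025) + 4089) = sqrt((4 - 1521 - 3025) + 4089) = sqrt(-4542 + 4089) = sqrt(-453) = I*sqrt(453)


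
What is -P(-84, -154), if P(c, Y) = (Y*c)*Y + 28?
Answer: 1992116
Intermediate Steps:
P(c, Y) = 28 + c*Y**2 (P(c, Y) = c*Y**2 + 28 = 28 + c*Y**2)
-P(-84, -154) = -(28 - 84*(-154)**2) = -(28 - 84*23716) = -(28 - 1992144) = -1*(-1992116) = 1992116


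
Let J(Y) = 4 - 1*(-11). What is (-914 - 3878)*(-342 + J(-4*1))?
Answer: 1566984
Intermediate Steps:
J(Y) = 15 (J(Y) = 4 + 11 = 15)
(-914 - 3878)*(-342 + J(-4*1)) = (-914 - 3878)*(-342 + 15) = -4792*(-327) = 1566984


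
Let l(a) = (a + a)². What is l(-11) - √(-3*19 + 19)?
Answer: 484 - I*√38 ≈ 484.0 - 6.1644*I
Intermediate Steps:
l(a) = 4*a² (l(a) = (2*a)² = 4*a²)
l(-11) - √(-3*19 + 19) = 4*(-11)² - √(-3*19 + 19) = 4*121 - √(-57 + 19) = 484 - √(-38) = 484 - I*√38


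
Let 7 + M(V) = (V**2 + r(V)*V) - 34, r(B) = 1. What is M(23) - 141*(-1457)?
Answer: 205948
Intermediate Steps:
M(V) = -41 + V + V**2 (M(V) = -7 + ((V**2 + 1*V) - 34) = -7 + ((V**2 + V) - 34) = -7 + ((V + V**2) - 34) = -7 + (-34 + V + V**2) = -41 + V + V**2)
M(23) - 141*(-1457) = (-41 + 23 + 23**2) - 141*(-1457) = (-41 + 23 + 529) + 205437 = 511 + 205437 = 205948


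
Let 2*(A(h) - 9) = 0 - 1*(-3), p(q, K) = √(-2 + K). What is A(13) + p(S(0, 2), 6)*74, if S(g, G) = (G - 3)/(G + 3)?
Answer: 317/2 ≈ 158.50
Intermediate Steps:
S(g, G) = (-3 + G)/(3 + G)
A(h) = 21/2 (A(h) = 9 + (0 - 1*(-3))/2 = 9 + (0 + 3)/2 = 9 + (½)*3 = 9 + 3/2 = 21/2)
A(13) + p(S(0, 2), 6)*74 = 21/2 + √(-2 + 6)*74 = 21/2 + √4*74 = 21/2 + 2*74 = 21/2 + 148 = 317/2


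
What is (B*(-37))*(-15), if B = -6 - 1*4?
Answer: -5550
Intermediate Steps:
B = -10 (B = -6 - 4 = -10)
(B*(-37))*(-15) = -10*(-37)*(-15) = 370*(-15) = -5550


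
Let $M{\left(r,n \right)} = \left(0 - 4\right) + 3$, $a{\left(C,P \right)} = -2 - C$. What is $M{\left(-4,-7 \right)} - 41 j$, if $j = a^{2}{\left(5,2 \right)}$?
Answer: $-2010$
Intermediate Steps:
$M{\left(r,n \right)} = -1$ ($M{\left(r,n \right)} = -4 + 3 = -1$)
$j = 49$ ($j = \left(-2 - 5\right)^{2} = \left(-7\right)^{2} = 49$)
$M{\left(-4,-7 \right)} - 41 j = -1 - 2009 = -2010$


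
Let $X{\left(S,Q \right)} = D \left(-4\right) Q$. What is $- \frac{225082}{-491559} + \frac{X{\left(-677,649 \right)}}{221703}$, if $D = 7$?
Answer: $\frac{4552082722}{12108900553} \approx 0.37593$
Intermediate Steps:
$X{\left(S,Q \right)} = - 28 Q$ ($X{\left(S,Q \right)} = 7 \left(-4\right) Q = - 28 Q$)
$- \frac{225082}{-491559} + \frac{X{\left(-677,649 \right)}}{221703} = - \frac{225082}{-491559} + \frac{\left(-28\right) 649}{221703} = \left(-225082\right) \left(- \frac{1}{491559}\right) - \frac{18172}{221703} = \frac{225082}{491559} - \frac{18172}{221703} = \frac{4552082722}{12108900553}$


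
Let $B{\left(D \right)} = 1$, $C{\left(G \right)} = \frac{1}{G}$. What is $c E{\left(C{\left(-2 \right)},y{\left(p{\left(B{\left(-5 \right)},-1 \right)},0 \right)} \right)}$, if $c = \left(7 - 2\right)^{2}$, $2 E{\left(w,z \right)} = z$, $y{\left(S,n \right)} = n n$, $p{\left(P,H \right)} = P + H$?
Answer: $0$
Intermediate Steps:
$p{\left(P,H \right)} = H + P$
$y{\left(S,n \right)} = n^{2}$
$E{\left(w,z \right)} = \frac{z}{2}$
$c = 25$ ($c = 5^{2} = 25$)
$c E{\left(C{\left(-2 \right)},y{\left(p{\left(B{\left(-5 \right)},-1 \right)},0 \right)} \right)} = 25 \frac{0^{2}}{2} = 25 \cdot \frac{1}{2} \cdot 0 = 25 \cdot 0 = 0$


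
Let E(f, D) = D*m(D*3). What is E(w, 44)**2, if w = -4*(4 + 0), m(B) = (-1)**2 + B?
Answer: 34245904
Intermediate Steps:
m(B) = 1 + B
w = -16 (w = -4*4 = -16)
E(f, D) = D*(1 + 3*D) (E(f, D) = D*(1 + D*3) = D*(1 + 3*D))
E(w, 44)**2 = (44*(1 + 3*44))**2 = (44*(1 + 132))**2 = (44*133)**2 = 5852**2 = 34245904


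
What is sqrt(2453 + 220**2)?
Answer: sqrt(50853) ≈ 225.51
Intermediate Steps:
sqrt(2453 + 220**2) = sqrt(2453 + 48400) = sqrt(50853)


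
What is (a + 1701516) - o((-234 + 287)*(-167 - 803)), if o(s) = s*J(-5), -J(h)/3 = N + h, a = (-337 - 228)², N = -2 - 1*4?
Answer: 3717271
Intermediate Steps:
N = -6 (N = -2 - 4 = -6)
a = 319225 (a = (-565)² = 319225)
J(h) = 18 - 3*h (J(h) = -3*(-6 + h) = 18 - 3*h)
o(s) = 33*s (o(s) = s*(18 - 3*(-5)) = s*(18 + 15) = s*33 = 33*s)
(a + 1701516) - o((-234 + 287)*(-167 - 803)) = (319225 + 1701516) - 33*(-234 + 287)*(-167 - 803) = 2020741 - 33*53*(-970) = 2020741 - 33*(-51410) = 2020741 - 1*(-1696530) = 2020741 + 1696530 = 3717271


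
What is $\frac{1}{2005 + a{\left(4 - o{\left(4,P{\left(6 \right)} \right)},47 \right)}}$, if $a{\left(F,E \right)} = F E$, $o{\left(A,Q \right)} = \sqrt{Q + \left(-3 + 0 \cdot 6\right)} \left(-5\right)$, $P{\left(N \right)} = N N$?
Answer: $\frac{731}{995608} - \frac{235 \sqrt{33}}{2986824} \approx 0.00028225$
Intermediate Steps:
$P{\left(N \right)} = N^{2}$
$o{\left(A,Q \right)} = - 5 \sqrt{-3 + Q}$ ($o{\left(A,Q \right)} = \sqrt{Q + \left(-3 + 0\right)} \left(-5\right) = \sqrt{Q - 3} \left(-5\right) = \sqrt{-3 + Q} \left(-5\right) = - 5 \sqrt{-3 + Q}$)
$a{\left(F,E \right)} = E F$
$\frac{1}{2005 + a{\left(4 - o{\left(4,P{\left(6 \right)} \right)},47 \right)}} = \frac{1}{2005 + 47 \left(4 - - 5 \sqrt{-3 + 6^{2}}\right)} = \frac{1}{2005 + 47 \left(4 - - 5 \sqrt{-3 + 36}\right)} = \frac{1}{2005 + 47 \left(4 - - 5 \sqrt{33}\right)} = \frac{1}{2005 + 47 \left(4 + 5 \sqrt{33}\right)} = \frac{1}{2005 + \left(188 + 235 \sqrt{33}\right)} = \frac{1}{2193 + 235 \sqrt{33}}$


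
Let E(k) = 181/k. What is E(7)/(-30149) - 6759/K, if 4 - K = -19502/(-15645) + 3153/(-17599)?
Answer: -8015323192430098/3477723358949 ≈ -2304.8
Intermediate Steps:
K = 115351201/39333765 (K = 4 - (-19502/(-15645) + 3153/(-17599)) = 4 - (-19502*(-1/15645) + 3153*(-1/17599)) = 4 - (2786/2235 - 3153/17599) = 4 - 1*41983859/39333765 = 4 - 41983859/39333765 = 115351201/39333765 ≈ 2.9326)
E(7)/(-30149) - 6759/K = (181/7)/(-30149) - 6759/115351201/39333765 = (181*(⅐))*(-1/30149) - 6759*39333765/115351201 = (181/7)*(-1/30149) - 265856917635/115351201 = -181/211043 - 265856917635/115351201 = -8015323192430098/3477723358949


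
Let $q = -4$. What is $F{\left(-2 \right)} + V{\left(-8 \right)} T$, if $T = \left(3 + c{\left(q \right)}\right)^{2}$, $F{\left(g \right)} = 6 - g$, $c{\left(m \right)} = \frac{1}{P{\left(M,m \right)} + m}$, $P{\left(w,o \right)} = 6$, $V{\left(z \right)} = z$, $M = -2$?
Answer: $-90$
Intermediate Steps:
$c{\left(m \right)} = \frac{1}{6 + m}$
$T = \frac{49}{4}$ ($T = \left(3 + \frac{1}{6 - 4}\right)^{2} = \left(3 + \frac{1}{2}\right)^{2} = \left(\frac{7}{2}\right)^{2} = \frac{49}{4} \approx 12.25$)
$F{\left(-2 \right)} + V{\left(-8 \right)} T = \left(6 - -2\right) - 98 = \left(6 + 2\right) - 98 = 8 - 98 = -90$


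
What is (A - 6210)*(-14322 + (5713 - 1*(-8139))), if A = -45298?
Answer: 24208760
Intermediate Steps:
(A - 6210)*(-14322 + (5713 - 1*(-8139))) = (-45298 - 6210)*(-14322 + (5713 - 1*(-8139))) = -51508*(-14322 + (5713 + 8139)) = -51508*(-14322 + 13852) = -51508*(-470) = 24208760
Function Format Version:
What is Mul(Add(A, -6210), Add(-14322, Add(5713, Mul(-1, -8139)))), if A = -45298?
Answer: 24208760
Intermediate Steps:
Mul(Add(A, -6210), Add(-14322, Add(5713, Mul(-1, -8139)))) = Mul(Add(-45298, -6210), Add(-14322, Add(5713, Mul(-1, -8139)))) = Mul(-51508, Add(-14322, Add(5713, 8139))) = Mul(-51508, Add(-14322, 13852)) = Mul(-51508, -470) = 24208760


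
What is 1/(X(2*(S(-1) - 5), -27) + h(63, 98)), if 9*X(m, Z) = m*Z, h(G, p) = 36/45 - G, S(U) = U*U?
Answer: -5/191 ≈ -0.026178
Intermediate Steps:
S(U) = U**2
h(G, p) = 4/5 - G (h(G, p) = 36*(1/45) - G = 4/5 - G)
X(m, Z) = Z*m/9 (X(m, Z) = (m*Z)/9 = (Z*m)/9 = Z*m/9)
1/(X(2*(S(-1) - 5), -27) + h(63, 98)) = 1/((1/9)*(-27)*(2*((-1)**2 - 5)) + (4/5 - 1*63)) = 1/((1/9)*(-27)*(2*(1 - 5)) + (4/5 - 63)) = 1/((1/9)*(-27)*(2*(-4)) - 311/5) = 1/((1/9)*(-27)*(-8) - 311/5) = 1/(24 - 311/5) = 1/(-191/5) = -5/191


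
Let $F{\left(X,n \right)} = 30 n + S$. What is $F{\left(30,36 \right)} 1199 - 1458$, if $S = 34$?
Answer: $1334228$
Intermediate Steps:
$F{\left(X,n \right)} = 34 + 30 n$ ($F{\left(X,n \right)} = 30 n + 34 = 34 + 30 n$)
$F{\left(30,36 \right)} 1199 - 1458 = \left(34 + 30 \cdot 36\right) 1199 - 1458 = \left(34 + 1080\right) 1199 - 1458 = 1114 \cdot 1199 - 1458 = 1335686 - 1458 = 1334228$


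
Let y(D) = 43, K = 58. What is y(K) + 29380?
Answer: 29423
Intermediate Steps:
y(K) + 29380 = 43 + 29380 = 29423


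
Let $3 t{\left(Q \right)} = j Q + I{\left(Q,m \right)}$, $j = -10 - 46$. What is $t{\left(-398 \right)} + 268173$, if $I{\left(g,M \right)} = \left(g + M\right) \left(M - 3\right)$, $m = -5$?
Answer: $276677$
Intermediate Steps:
$j = -56$
$I{\left(g,M \right)} = \left(-3 + M\right) \left(M + g\right)$ ($I{\left(g,M \right)} = \left(M + g\right) \left(-3 + M\right) = \left(-3 + M\right) \left(M + g\right)$)
$t{\left(Q \right)} = \frac{40}{3} - \frac{64 Q}{3}$ ($t{\left(Q \right)} = \frac{- 56 Q - \left(-15 - 25 + 8 Q\right)}{3} = \frac{- 56 Q + \left(25 + 15 - 3 Q - 5 Q\right)}{3} = \frac{- 56 Q - \left(-40 + 8 Q\right)}{3} = \frac{40 - 64 Q}{3} = \frac{40}{3} - \frac{64 Q}{3}$)
$t{\left(-398 \right)} + 268173 = \left(\frac{40}{3} - - \frac{25472}{3}\right) + 268173 = \left(\frac{40}{3} + \frac{25472}{3}\right) + 268173 = 8504 + 268173 = 276677$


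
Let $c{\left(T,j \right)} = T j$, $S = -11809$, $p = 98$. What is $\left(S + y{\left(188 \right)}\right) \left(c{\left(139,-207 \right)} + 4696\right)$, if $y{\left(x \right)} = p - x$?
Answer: $286492223$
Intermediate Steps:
$y{\left(x \right)} = 98 - x$
$\left(S + y{\left(188 \right)}\right) \left(c{\left(139,-207 \right)} + 4696\right) = \left(-11809 + \left(98 - 188\right)\right) \left(139 \left(-207\right) + 4696\right) = \left(-11809 + \left(98 - 188\right)\right) \left(-28773 + 4696\right) = \left(-11809 - 90\right) \left(-24077\right) = \left(-11899\right) \left(-24077\right) = 286492223$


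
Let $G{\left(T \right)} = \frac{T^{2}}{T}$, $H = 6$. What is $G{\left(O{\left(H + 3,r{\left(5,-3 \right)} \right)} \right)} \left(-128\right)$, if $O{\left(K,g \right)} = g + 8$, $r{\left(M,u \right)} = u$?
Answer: $-640$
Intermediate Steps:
$O{\left(K,g \right)} = 8 + g$
$G{\left(T \right)} = T$
$G{\left(O{\left(H + 3,r{\left(5,-3 \right)} \right)} \right)} \left(-128\right) = \left(8 - 3\right) \left(-128\right) = 5 \left(-128\right) = -640$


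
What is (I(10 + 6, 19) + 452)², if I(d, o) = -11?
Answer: 194481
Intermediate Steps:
(I(10 + 6, 19) + 452)² = (-11 + 452)² = 441² = 194481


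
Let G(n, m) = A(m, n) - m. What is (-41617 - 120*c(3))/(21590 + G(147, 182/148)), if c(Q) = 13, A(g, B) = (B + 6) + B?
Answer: -3195098/1619769 ≈ -1.9726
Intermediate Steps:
A(g, B) = 6 + 2*B (A(g, B) = (6 + B) + B = 6 + 2*B)
G(n, m) = 6 - m + 2*n (G(n, m) = (6 + 2*n) - m = 6 - m + 2*n)
(-41617 - 120*c(3))/(21590 + G(147, 182/148)) = (-41617 - 120*13)/(21590 + (6 - 182/148 + 2*147)) = (-41617 - 1560)/(21590 + (6 - 182/148 + 294)) = -43177/(21590 + (6 - 1*91/74 + 294)) = -43177/(21590 + (6 - 91/74 + 294)) = -43177/(21590 + 22109/74) = -43177/1619769/74 = -43177*74/1619769 = -3195098/1619769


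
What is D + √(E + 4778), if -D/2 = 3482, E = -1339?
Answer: -6964 + √3439 ≈ -6905.4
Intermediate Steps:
D = -6964 (D = -2*3482 = -6964)
D + √(E + 4778) = -6964 + √(-1339 + 4778) = -6964 + √3439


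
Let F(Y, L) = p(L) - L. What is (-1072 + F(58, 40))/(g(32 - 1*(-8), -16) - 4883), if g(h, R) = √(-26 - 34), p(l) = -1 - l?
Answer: 5630099/23843749 + 2306*I*√15/23843749 ≈ 0.23612 + 0.00037457*I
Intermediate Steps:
g(h, R) = 2*I*√15 (g(h, R) = √(-60) = 2*I*√15)
F(Y, L) = -1 - 2*L (F(Y, L) = (-1 - L) - L = -1 - 2*L)
(-1072 + F(58, 40))/(g(32 - 1*(-8), -16) - 4883) = (-1072 + (-1 - 2*40))/(2*I*√15 - 4883) = (-1072 + (-1 - 80))/(-4883 + 2*I*√15) = (-1072 - 81)/(-4883 + 2*I*√15) = -1153/(-4883 + 2*I*√15)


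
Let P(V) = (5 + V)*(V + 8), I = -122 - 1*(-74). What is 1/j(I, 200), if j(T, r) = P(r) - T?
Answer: 1/42688 ≈ 2.3426e-5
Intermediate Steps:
I = -48 (I = -122 + 74 = -48)
P(V) = (5 + V)*(8 + V)
j(T, r) = 40 + r**2 - T + 13*r (j(T, r) = (40 + r**2 + 13*r) - T = 40 + r**2 - T + 13*r)
1/j(I, 200) = 1/(40 + 200**2 - 1*(-48) + 13*200) = 1/(40 + 40000 + 48 + 2600) = 1/42688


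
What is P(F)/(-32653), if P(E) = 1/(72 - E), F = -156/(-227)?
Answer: -227/528586764 ≈ -4.2945e-7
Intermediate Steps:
F = 156/227 (F = -156*(-1/227) = 156/227 ≈ 0.68722)
P(F)/(-32653) = -1/(-72 + 156/227)/(-32653) = -1/(-16188/227)*(-1/32653) = -1*(-227/16188)*(-1/32653) = (227/16188)*(-1/32653) = -227/528586764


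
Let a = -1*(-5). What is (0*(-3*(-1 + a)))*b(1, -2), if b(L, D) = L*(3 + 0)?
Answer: 0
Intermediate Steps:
a = 5
b(L, D) = 3*L (b(L, D) = L*3 = 3*L)
(0*(-3*(-1 + a)))*b(1, -2) = (0*(-3*(-1 + 5)))*(3*1) = (0*(-3*4))*3 = (0*(-12))*3 = 0*3 = 0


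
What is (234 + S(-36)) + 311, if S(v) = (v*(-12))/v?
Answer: 533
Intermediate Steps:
S(v) = -12 (S(v) = (-12*v)/v = -12)
(234 + S(-36)) + 311 = (234 - 12) + 311 = 222 + 311 = 533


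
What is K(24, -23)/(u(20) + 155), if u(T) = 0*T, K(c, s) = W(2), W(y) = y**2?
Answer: 4/155 ≈ 0.025806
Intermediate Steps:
K(c, s) = 4 (K(c, s) = 2**2 = 4)
u(T) = 0
K(24, -23)/(u(20) + 155) = 4/(0 + 155) = 4/155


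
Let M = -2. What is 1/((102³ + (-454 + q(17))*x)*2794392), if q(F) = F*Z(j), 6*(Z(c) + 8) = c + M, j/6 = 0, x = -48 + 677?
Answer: 1/1918444185864 ≈ 5.2126e-13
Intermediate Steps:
x = 629
j = 0 (j = 6*0 = 0)
Z(c) = -25/3 + c/6 (Z(c) = -8 + (c - 2)/6 = -8 + (-2 + c)/6 = -8 + (-⅓ + c/6) = -25/3 + c/6)
q(F) = -25*F/3 (q(F) = F*(-25/3 + (⅙)*0) = F*(-25/3 + 0) = F*(-25/3) = -25*F/3)
1/((102³ + (-454 + q(17))*x)*2794392) = 1/((102³ + (-454 - 25/3*17)*629)*2794392) = (1/2794392)/(1061208 + (-454 - 425/3)*629) = (1/2794392)/(1061208 - 1787/3*629) = (1/2794392)/(1061208 - 1124023/3) = (1/2794392)/(2059601/3) = (3/2059601)*(1/2794392) = 1/1918444185864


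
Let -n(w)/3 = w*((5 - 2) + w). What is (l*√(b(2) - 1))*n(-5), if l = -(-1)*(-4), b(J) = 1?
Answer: 0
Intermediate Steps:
n(w) = -3*w*(3 + w) (n(w) = -3*w*((5 - 2) + w) = -3*w*(3 + w))
l = -4 (l = -1*4 = -4)
(l*√(b(2) - 1))*n(-5) = (-4*√(1 - 1))*(-3*(-5)*(3 - 5)) = (-4*√0)*(-3*(-5)*(-2)) = -4*0*(-30) = 0*(-30) = 0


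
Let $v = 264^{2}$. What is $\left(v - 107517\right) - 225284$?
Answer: $-263105$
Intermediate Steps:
$v = 69696$
$\left(v - 107517\right) - 225284 = \left(69696 - 107517\right) - 225284 = -37821 - 225284 = -263105$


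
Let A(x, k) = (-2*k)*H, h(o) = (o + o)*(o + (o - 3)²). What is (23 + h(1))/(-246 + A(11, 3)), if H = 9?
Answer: -11/100 ≈ -0.11000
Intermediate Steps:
h(o) = 2*o*(o + (-3 + o)²) (h(o) = (2*o)*(o + (-3 + o)²) = 2*o*(o + (-3 + o)²))
A(x, k) = -18*k (A(x, k) = -2*k*9 = -18*k)
(23 + h(1))/(-246 + A(11, 3)) = (23 + 2*1*(1 + (-3 + 1)²))/(-246 - 18*3) = (23 + 2*1*(1 + (-2)²))/(-246 - 54) = (23 + 2*1*(1 + 4))/(-300) = (23 + 2*1*5)*(-1/300) = (23 + 10)*(-1/300) = 33*(-1/300) = -11/100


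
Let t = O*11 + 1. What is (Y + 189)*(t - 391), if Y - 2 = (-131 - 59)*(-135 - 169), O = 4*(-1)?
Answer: -25150734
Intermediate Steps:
O = -4
Y = 57762 (Y = 2 + (-131 - 59)*(-135 - 169) = 2 - 190*(-304) = 2 + 57760 = 57762)
t = -43 (t = -4*11 + 1 = -44 + 1 = -43)
(Y + 189)*(t - 391) = (57762 + 189)*(-43 - 391) = 57951*(-434) = -25150734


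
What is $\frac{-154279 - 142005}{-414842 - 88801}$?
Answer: $\frac{296284}{503643} \approx 0.58828$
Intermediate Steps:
$\frac{-154279 - 142005}{-414842 - 88801} = - \frac{296284}{-503643} = \left(-296284\right) \left(- \frac{1}{503643}\right) = \frac{296284}{503643}$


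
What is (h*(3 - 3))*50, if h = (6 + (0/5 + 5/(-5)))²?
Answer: 0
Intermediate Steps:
h = 25 (h = (6 + (0*(⅕) + 5*(-⅕)))² = (6 + (0 - 1))² = (6 - 1)² = 5² = 25)
(h*(3 - 3))*50 = (25*(3 - 3))*50 = (25*0)*50 = 0*50 = 0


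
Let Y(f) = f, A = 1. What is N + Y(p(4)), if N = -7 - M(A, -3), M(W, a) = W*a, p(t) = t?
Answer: 0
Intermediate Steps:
N = -4 (N = -7 - (-3) = -7 - 1*(-3) = -7 + 3 = -4)
N + Y(p(4)) = -4 + 4 = 0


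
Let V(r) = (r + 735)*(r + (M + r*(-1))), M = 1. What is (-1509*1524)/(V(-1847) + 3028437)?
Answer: -2299716/3027325 ≈ -0.75965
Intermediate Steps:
V(r) = 735 + r (V(r) = (r + 735)*(r + (1 + r*(-1))) = (735 + r)*(r + (1 - r)) = (735 + r)*1 = 735 + r)
(-1509*1524)/(V(-1847) + 3028437) = (-1509*1524)/((735 - 1847) + 3028437) = -2299716/(-1112 + 3028437) = -2299716/3027325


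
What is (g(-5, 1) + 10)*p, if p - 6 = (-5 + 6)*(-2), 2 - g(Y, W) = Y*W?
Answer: 68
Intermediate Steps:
g(Y, W) = 2 - W*Y (g(Y, W) = 2 - Y*W = 2 - W*Y)
p = 4 (p = 6 + (-5 + 6)*(-2) = 6 + 1*(-2) = 6 - 2 = 4)
(g(-5, 1) + 10)*p = ((2 - 1*1*(-5)) + 10)*4 = ((2 + 5) + 10)*4 = (7 + 10)*4 = 17*4 = 68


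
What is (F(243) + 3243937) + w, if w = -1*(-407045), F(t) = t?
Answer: 3651225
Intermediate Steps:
w = 407045
(F(243) + 3243937) + w = (243 + 3243937) + 407045 = 3244180 + 407045 = 3651225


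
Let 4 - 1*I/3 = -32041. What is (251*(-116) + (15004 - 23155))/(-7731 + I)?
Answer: -37267/88404 ≈ -0.42155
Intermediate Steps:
I = 96135 (I = 12 - 3*(-32041) = 12 + 96123 = 96135)
(251*(-116) + (15004 - 23155))/(-7731 + I) = (251*(-116) + (15004 - 23155))/(-7731 + 96135) = (-29116 - 8151)/88404 = -37267*1/88404 = -37267/88404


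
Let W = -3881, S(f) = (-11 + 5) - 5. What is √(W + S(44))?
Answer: 2*I*√973 ≈ 62.386*I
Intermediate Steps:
S(f) = -11 (S(f) = -6 - 5 = -11)
√(W + S(44)) = √(-3881 - 11) = √(-3892) = 2*I*√973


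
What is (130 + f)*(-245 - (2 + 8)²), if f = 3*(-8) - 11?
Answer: -32775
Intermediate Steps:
f = -35 (f = -24 - 11 = -35)
(130 + f)*(-245 - (2 + 8)²) = (130 - 35)*(-245 - (2 + 8)²) = 95*(-245 - 1*10²) = 95*(-245 - 1*100) = 95*(-245 - 100) = 95*(-345) = -32775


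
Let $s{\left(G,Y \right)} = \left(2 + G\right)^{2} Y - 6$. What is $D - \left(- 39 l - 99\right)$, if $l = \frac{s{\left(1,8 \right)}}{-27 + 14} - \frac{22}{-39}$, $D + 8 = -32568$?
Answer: $-32653$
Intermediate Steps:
$D = -32576$ ($D = -8 - 32568 = -32576$)
$s{\left(G,Y \right)} = -6 + Y \left(2 + G\right)^{2}$ ($s{\left(G,Y \right)} = Y \left(2 + G\right)^{2} - 6 = -6 + Y \left(2 + G\right)^{2}$)
$l = - \frac{176}{39}$ ($l = \frac{-6 + 8 \left(2 + 1\right)^{2}}{-27 + 14} - \frac{22}{-39} = \frac{-6 + 8 \cdot 3^{2}}{-13} - - \frac{22}{39} = \left(-6 + 8 \cdot 9\right) \left(- \frac{1}{13}\right) + \frac{22}{39} = \left(-6 + 72\right) \left(- \frac{1}{13}\right) + \frac{22}{39} = 66 \left(- \frac{1}{13}\right) + \frac{22}{39} = - \frac{66}{13} + \frac{22}{39} = - \frac{176}{39} \approx -4.5128$)
$D - \left(- 39 l - 99\right) = -32576 - \left(\left(-39\right) \left(- \frac{176}{39}\right) - 99\right) = -32576 - \left(176 - 99\right) = -32576 - 77 = -32653$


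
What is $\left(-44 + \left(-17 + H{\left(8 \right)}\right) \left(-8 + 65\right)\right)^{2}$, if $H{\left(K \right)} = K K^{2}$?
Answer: $793605241$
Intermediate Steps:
$H{\left(K \right)} = K^{3}$
$\left(-44 + \left(-17 + H{\left(8 \right)}\right) \left(-8 + 65\right)\right)^{2} = \left(-44 + \left(-17 + 8^{3}\right) \left(-8 + 65\right)\right)^{2} = \left(-44 + \left(-17 + 512\right) 57\right)^{2} = \left(-44 + 495 \cdot 57\right)^{2} = \left(-44 + 28215\right)^{2} = 28171^{2} = 793605241$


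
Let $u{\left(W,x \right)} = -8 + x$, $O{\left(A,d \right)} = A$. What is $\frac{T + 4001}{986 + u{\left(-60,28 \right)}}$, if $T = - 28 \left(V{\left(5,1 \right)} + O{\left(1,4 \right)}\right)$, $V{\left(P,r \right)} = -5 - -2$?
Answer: $\frac{4057}{1006} \approx 4.0328$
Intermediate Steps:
$V{\left(P,r \right)} = -3$ ($V{\left(P,r \right)} = -5 + 2 = -3$)
$T = 56$ ($T = - 28 \left(-3 + 1\right) = \left(-28\right) \left(-2\right) = 56$)
$\frac{T + 4001}{986 + u{\left(-60,28 \right)}} = \frac{56 + 4001}{986 + \left(-8 + 28\right)} = \frac{4057}{986 + 20} = \frac{4057}{1006}$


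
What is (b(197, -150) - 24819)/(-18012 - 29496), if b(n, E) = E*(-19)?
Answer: 7323/15836 ≈ 0.46243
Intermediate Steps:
b(n, E) = -19*E
(b(197, -150) - 24819)/(-18012 - 29496) = (-19*(-150) - 24819)/(-18012 - 29496) = (2850 - 24819)/(-47508) = -21969*(-1/47508) = 7323/15836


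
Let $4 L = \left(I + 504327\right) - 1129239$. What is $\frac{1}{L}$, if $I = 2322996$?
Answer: $\frac{1}{424521} \approx 2.3556 \cdot 10^{-6}$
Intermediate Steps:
$L = 424521$ ($L = \frac{\left(2322996 + 504327\right) - 1129239}{4} = \frac{2827323 - 1129239}{4} = \frac{1}{4} \cdot 1698084 = 424521$)
$\frac{1}{L} = \frac{1}{424521}$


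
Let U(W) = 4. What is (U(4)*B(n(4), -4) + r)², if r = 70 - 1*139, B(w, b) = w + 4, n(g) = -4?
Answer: 4761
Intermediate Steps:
B(w, b) = 4 + w
r = -69 (r = 70 - 139 = -69)
(U(4)*B(n(4), -4) + r)² = (4*(4 - 4) - 69)² = (4*0 - 69)² = (0 - 69)² = (-69)² = 4761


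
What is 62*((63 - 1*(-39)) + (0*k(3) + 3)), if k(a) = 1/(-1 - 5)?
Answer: 6510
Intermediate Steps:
k(a) = -⅙ (k(a) = 1/(-6) = -⅙)
62*((63 - 1*(-39)) + (0*k(3) + 3)) = 62*((63 - 1*(-39)) + (0*(-⅙) + 3)) = 62*((63 + 39) + (0 + 3)) = 62*(102 + 3) = 62*105 = 6510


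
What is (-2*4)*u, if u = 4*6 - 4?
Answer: -160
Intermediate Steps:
u = 20 (u = 24 - 4 = 20)
(-2*4)*u = -2*4*20 = -8*20 = -160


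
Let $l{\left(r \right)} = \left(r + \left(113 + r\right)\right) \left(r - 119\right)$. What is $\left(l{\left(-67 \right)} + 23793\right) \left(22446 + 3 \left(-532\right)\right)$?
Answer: $577524150$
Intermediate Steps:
$l{\left(r \right)} = \left(-119 + r\right) \left(113 + 2 r\right)$ ($l{\left(r \right)} = \left(113 + 2 r\right) \left(-119 + r\right) = \left(-119 + r\right) \left(113 + 2 r\right)$)
$\left(l{\left(-67 \right)} + 23793\right) \left(22446 + 3 \left(-532\right)\right) = \left(\left(-13447 - -8375 + 2 \left(-67\right)^{2}\right) + 23793\right) \left(22446 + 3 \left(-532\right)\right) = \left(\left(-13447 + 8375 + 2 \cdot 4489\right) + 23793\right) \left(22446 - 1596\right) = \left(\left(-13447 + 8375 + 8978\right) + 23793\right) 20850 = \left(3906 + 23793\right) 20850 = 27699 \cdot 20850 = 577524150$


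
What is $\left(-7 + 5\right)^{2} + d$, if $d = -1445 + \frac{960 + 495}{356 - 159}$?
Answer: $- \frac{282422}{197} \approx -1433.6$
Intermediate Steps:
$d = - \frac{283210}{197}$ ($d = -1445 + \frac{1455}{197} = - \frac{283210}{197} \approx -1437.6$)
$\left(-7 + 5\right)^{2} + d = \left(-7 + 5\right)^{2} - \frac{283210}{197} = \left(-2\right)^{2} - \frac{283210}{197} = 4 - \frac{283210}{197} = - \frac{282422}{197}$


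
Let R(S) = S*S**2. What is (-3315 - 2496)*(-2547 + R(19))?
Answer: -25057032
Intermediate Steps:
R(S) = S**3
(-3315 - 2496)*(-2547 + R(19)) = (-3315 - 2496)*(-2547 + 19**3) = -5811*(-2547 + 6859) = -5811*4312 = -25057032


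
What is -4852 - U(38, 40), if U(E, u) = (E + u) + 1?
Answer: -4931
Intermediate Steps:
U(E, u) = 1 + E + u
-4852 - U(38, 40) = -4852 - (1 + 38 + 40) = -4852 - 1*79 = -4852 - 79 = -4931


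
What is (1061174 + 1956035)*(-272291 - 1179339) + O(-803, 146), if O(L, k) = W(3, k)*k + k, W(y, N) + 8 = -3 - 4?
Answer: -4379871102714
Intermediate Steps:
W(y, N) = -15 (W(y, N) = -8 + (-3 - 4) = -8 - 7 = -15)
O(L, k) = -14*k (O(L, k) = -15*k + k = -14*k)
(1061174 + 1956035)*(-272291 - 1179339) + O(-803, 146) = (1061174 + 1956035)*(-272291 - 1179339) - 14*146 = 3017209*(-1451630) - 2044 = -4379871100670 - 2044 = -4379871102714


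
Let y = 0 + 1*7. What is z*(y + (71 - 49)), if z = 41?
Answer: 1189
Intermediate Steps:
y = 7 (y = 0 + 7 = 7)
z*(y + (71 - 49)) = 41*(7 + (71 - 49)) = 41*(7 + 22) = 41*29 = 1189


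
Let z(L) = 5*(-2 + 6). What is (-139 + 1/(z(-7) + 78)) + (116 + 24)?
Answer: 99/98 ≈ 1.0102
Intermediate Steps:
z(L) = 20 (z(L) = 5*4 = 20)
(-139 + 1/(z(-7) + 78)) + (116 + 24) = (-139 + 1/(20 + 78)) + (116 + 24) = (-139 + 1/98) + 140 = -13621/98 + 140 = 99/98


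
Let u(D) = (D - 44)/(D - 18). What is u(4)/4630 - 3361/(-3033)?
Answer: 10899067/9829953 ≈ 1.1088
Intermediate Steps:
u(D) = (-44 + D)/(-18 + D)
u(4)/4630 - 3361/(-3033) = ((-44 + 4)/(-18 + 4))/4630 - 3361/(-3033) = (-40/(-14))*(1/4630) - 3361*(-1/3033) = -1/14*(-40)*(1/4630) + 3361/3033 = (20/7)*(1/4630) + 3361/3033 = 2/3241 + 3361/3033 = 10899067/9829953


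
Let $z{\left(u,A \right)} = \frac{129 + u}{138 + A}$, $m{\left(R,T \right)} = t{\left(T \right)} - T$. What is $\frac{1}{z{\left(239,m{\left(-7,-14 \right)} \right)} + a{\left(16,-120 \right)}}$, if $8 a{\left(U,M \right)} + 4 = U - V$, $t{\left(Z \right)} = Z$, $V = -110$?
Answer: $\frac{12}{215} \approx 0.055814$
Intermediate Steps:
$m{\left(R,T \right)} = 0$ ($m{\left(R,T \right)} = T - T = 0$)
$z{\left(u,A \right)} = \frac{129 + u}{138 + A}$
$a{\left(U,M \right)} = \frac{53}{4} + \frac{U}{8}$ ($a{\left(U,M \right)} = - \frac{1}{2} + \frac{U - -110}{8} = - \frac{1}{2} + \frac{U + 110}{8} = - \frac{1}{2} + \frac{110 + U}{8} = - \frac{1}{2} + \left(\frac{55}{4} + \frac{U}{8}\right) = \frac{53}{4} + \frac{U}{8}$)
$\frac{1}{z{\left(239,m{\left(-7,-14 \right)} \right)} + a{\left(16,-120 \right)}} = \frac{1}{\frac{129 + 239}{138 + 0} + \left(\frac{53}{4} + \frac{1}{8} \cdot 16\right)} = \frac{1}{\frac{1}{138} \cdot 368 + \left(\frac{53}{4} + 2\right)} = \frac{1}{\frac{1}{138} \cdot 368 + \frac{61}{4}} = \frac{1}{\frac{8}{3} + \frac{61}{4}} = \frac{1}{\frac{215}{12}} = \frac{12}{215}$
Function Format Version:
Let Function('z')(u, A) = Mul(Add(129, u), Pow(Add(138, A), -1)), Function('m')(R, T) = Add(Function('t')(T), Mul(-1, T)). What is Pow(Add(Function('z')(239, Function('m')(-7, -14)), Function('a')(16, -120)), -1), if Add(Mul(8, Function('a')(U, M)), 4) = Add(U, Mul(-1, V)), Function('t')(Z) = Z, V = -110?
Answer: Rational(12, 215) ≈ 0.055814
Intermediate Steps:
Function('m')(R, T) = 0 (Function('m')(R, T) = Add(T, Mul(-1, T)) = 0)
Function('z')(u, A) = Mul(Pow(Add(138, A), -1), Add(129, u))
Function('a')(U, M) = Add(Rational(53, 4), Mul(Rational(1, 8), U)) (Function('a')(U, M) = Add(Rational(-1, 2), Mul(Rational(1, 8), Add(U, Mul(-1, -110)))) = Add(Rational(-1, 2), Mul(Rational(1, 8), Add(U, 110))) = Add(Rational(-1, 2), Mul(Rational(1, 8), Add(110, U))) = Add(Rational(-1, 2), Add(Rational(55, 4), Mul(Rational(1, 8), U))) = Add(Rational(53, 4), Mul(Rational(1, 8), U)))
Pow(Add(Function('z')(239, Function('m')(-7, -14)), Function('a')(16, -120)), -1) = Pow(Add(Mul(Pow(Add(138, 0), -1), Add(129, 239)), Add(Rational(53, 4), Mul(Rational(1, 8), 16))), -1) = Pow(Add(Mul(Pow(138, -1), 368), Add(Rational(53, 4), 2)), -1) = Pow(Add(Mul(Rational(1, 138), 368), Rational(61, 4)), -1) = Pow(Add(Rational(8, 3), Rational(61, 4)), -1) = Pow(Rational(215, 12), -1) = Rational(12, 215)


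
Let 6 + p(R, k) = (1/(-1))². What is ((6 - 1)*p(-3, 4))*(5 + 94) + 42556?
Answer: 40081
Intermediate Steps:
p(R, k) = -5 (p(R, k) = -6 + (1/(-1))² = -6 + (-1)² = -6 + 1 = -5)
((6 - 1)*p(-3, 4))*(5 + 94) + 42556 = ((6 - 1)*(-5))*(5 + 94) + 42556 = (5*(-5))*99 + 42556 = -25*99 + 42556 = -2475 + 42556 = 40081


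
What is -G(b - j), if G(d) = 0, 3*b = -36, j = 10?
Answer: 0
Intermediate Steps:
b = -12 (b = (1/3)*(-36) = -12)
-G(b - j) = -1*0 = 0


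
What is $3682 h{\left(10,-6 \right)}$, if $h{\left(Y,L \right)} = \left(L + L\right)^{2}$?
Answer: $530208$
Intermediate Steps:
$h{\left(Y,L \right)} = 4 L^{2}$ ($h{\left(Y,L \right)} = \left(2 L\right)^{2} = 4 L^{2}$)
$3682 h{\left(10,-6 \right)} = 3682 \cdot 4 \left(-6\right)^{2} = 3682 \cdot 4 \cdot 36 = 3682 \cdot 144 = 530208$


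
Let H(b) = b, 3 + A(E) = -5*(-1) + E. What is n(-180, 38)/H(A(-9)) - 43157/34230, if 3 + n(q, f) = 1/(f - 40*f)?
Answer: -1172579/1409135 ≈ -0.83213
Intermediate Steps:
A(E) = 2 + E (A(E) = -3 + (-5*(-1) + E) = -3 + (5 + E) = 2 + E)
n(q, f) = -3 - 1/(39*f) (n(q, f) = -3 + 1/(f - 40*f) = -3 + 1/(-39*f) = -3 - 1/(39*f))
n(-180, 38)/H(A(-9)) - 43157/34230 = (-3 - 1/39/38)/(2 - 9) - 43157/34230 = (-3 - 1/39*1/38)/(-7) - 43157*1/34230 = (-3 - 1/1482)*(-1/7) - 43157/34230 = -4447/1482*(-1/7) - 43157/34230 = 4447/10374 - 43157/34230 = -1172579/1409135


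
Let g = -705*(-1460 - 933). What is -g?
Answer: -1687065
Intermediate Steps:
g = 1687065 (g = -705*(-2393) = 1687065)
-g = -1*1687065 = -1687065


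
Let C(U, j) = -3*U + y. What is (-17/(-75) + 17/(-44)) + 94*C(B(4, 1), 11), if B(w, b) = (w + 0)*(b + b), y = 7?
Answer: -5273927/3300 ≈ -1598.2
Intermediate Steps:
B(w, b) = 2*b*w (B(w, b) = w*(2*b) = 2*b*w)
C(U, j) = 7 - 3*U (C(U, j) = -3*U + 7 = 7 - 3*U)
(-17/(-75) + 17/(-44)) + 94*C(B(4, 1), 11) = (-17/(-75) + 17/(-44)) + 94*(7 - 6*4) = (-17*(-1/75) + 17*(-1/44)) + 94*(7 - 3*8) = (17/75 - 17/44) + 94*(7 - 24) = -527/3300 + 94*(-17) = -527/3300 - 1598 = -5273927/3300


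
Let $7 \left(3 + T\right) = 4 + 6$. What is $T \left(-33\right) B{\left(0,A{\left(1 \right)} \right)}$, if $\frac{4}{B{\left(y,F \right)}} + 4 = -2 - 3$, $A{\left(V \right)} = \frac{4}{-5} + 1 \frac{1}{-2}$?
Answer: $- \frac{484}{21} \approx -23.048$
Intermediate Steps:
$A{\left(V \right)} = - \frac{13}{10}$ ($A{\left(V \right)} = 4 \left(- \frac{1}{5}\right) + 1 \left(- \frac{1}{2}\right) = - \frac{4}{5} - \frac{1}{2} = - \frac{13}{10}$)
$B{\left(y,F \right)} = - \frac{4}{9}$ ($B{\left(y,F \right)} = \frac{4}{-4 - 5} = \frac{4}{-9} = 4 \left(- \frac{1}{9}\right) = - \frac{4}{9}$)
$T = - \frac{11}{7}$ ($T = -3 + \frac{4 + 6}{7} = -3 + \frac{1}{7} \cdot 10 = -3 + \frac{10}{7} = - \frac{11}{7} \approx -1.5714$)
$T \left(-33\right) B{\left(0,A{\left(1 \right)} \right)} = \left(- \frac{11}{7}\right) \left(-33\right) \left(- \frac{4}{9}\right) = \frac{363}{7} \left(- \frac{4}{9}\right) = - \frac{484}{21}$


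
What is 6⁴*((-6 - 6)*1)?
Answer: -15552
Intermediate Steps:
6⁴*((-6 - 6)*1) = 1296*(-12*1) = 1296*(-12) = -15552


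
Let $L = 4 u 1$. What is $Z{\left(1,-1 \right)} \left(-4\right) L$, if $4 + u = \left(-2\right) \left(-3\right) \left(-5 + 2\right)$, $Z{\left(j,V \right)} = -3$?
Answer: $-1056$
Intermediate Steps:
$u = -22$ ($u = -4 + \left(-2\right) \left(-3\right) \left(-5 + 2\right) = -4 + 6 \left(-3\right) = -4 - 18 = -22$)
$L = -88$ ($L = 4 \left(-22\right) 1 = \left(-88\right) 1 = -88$)
$Z{\left(1,-1 \right)} \left(-4\right) L = \left(-3\right) \left(-4\right) \left(-88\right) = 12 \left(-88\right) = -1056$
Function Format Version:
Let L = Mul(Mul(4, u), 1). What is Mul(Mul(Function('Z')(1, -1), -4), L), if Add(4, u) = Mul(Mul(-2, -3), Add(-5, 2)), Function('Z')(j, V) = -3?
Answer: -1056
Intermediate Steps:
u = -22 (u = Add(-4, Mul(Mul(-2, -3), Add(-5, 2))) = Add(-4, Mul(6, -3)) = Add(-4, -18) = -22)
L = -88 (L = Mul(Mul(4, -22), 1) = Mul(-88, 1) = -88)
Mul(Mul(Function('Z')(1, -1), -4), L) = Mul(Mul(-3, -4), -88) = Mul(12, -88) = -1056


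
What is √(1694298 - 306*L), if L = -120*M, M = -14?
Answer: √1180218 ≈ 1086.4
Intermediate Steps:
L = 1680 (L = -120*(-14) = 1680)
√(1694298 - 306*L) = √(1694298 - 306*1680) = √(1694298 - 514080) = √1180218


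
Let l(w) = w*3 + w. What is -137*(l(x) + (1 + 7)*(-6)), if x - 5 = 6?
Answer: 548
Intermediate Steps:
x = 11 (x = 5 + 6 = 11)
l(w) = 4*w (l(w) = 3*w + w = 4*w)
-137*(l(x) + (1 + 7)*(-6)) = -137*(4*11 + (1 + 7)*(-6)) = -137*(44 + 8*(-6)) = -137*(44 - 48) = -137*(-4) = 548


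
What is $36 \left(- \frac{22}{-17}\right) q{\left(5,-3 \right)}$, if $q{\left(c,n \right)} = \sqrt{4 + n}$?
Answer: $\frac{792}{17} \approx 46.588$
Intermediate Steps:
$36 \left(- \frac{22}{-17}\right) q{\left(5,-3 \right)} = 36 \left(- \frac{22}{-17}\right) \sqrt{4 - 3} = 36 \left(\left(-22\right) \left(- \frac{1}{17}\right)\right) \sqrt{1} = 36 \cdot \frac{22}{17} \cdot 1 = \frac{792}{17} \cdot 1 = \frac{792}{17}$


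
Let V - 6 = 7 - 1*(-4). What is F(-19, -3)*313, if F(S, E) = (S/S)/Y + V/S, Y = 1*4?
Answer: -15337/76 ≈ -201.80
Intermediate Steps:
Y = 4
V = 17 (V = 6 + (7 - 1*(-4)) = 6 + (7 + 4) = 6 + 11 = 17)
F(S, E) = ¼ + 17/S (F(S, E) = (S/S)/4 + 17/S = 1*(¼) + 17/S = ¼ + 17/S)
F(-19, -3)*313 = ((¼)*(68 - 19)/(-19))*313 = ((¼)*(-1/19)*49)*313 = -49/76*313 = -15337/76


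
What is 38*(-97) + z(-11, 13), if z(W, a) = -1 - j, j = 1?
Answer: -3688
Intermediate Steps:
z(W, a) = -2 (z(W, a) = -1 - 1*1 = -1 - 1 = -2)
38*(-97) + z(-11, 13) = 38*(-97) - 2 = -3686 - 2 = -3688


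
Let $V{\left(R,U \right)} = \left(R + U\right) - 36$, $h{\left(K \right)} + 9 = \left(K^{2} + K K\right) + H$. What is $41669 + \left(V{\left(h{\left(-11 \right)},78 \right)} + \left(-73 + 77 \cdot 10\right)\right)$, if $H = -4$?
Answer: $42637$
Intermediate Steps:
$h{\left(K \right)} = -13 + 2 K^{2}$ ($h{\left(K \right)} = -9 - \left(4 - K^{2} - K K\right) = -9 + \left(\left(K^{2} + K^{2}\right) - 4\right) = -9 + \left(2 K^{2} - 4\right) = -9 + \left(-4 + 2 K^{2}\right) = -13 + 2 K^{2}$)
$V{\left(R,U \right)} = -36 + R + U$
$41669 + \left(V{\left(h{\left(-11 \right)},78 \right)} + \left(-73 + 77 \cdot 10\right)\right) = 41669 + \left(\left(-36 - \left(13 - 2 \left(-11\right)^{2}\right) + 78\right) + \left(-73 + 77 \cdot 10\right)\right) = 41669 + \left(\left(-36 + \left(-13 + 2 \cdot 121\right) + 78\right) + \left(-73 + 770\right)\right) = 41669 + \left(\left(-36 + \left(-13 + 242\right) + 78\right) + 697\right) = 41669 + \left(\left(-36 + 229 + 78\right) + 697\right) = 41669 + \left(271 + 697\right) = 41669 + 968 = 42637$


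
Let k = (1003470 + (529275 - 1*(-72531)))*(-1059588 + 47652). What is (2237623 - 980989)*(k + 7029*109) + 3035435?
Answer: -2041321267367147515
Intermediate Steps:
k = -1624436574336 (k = (1003470 + (529275 + 72531))*(-1011936) = (1003470 + 601806)*(-1011936) = 1605276*(-1011936) = -1624436574336)
(2237623 - 980989)*(k + 7029*109) + 3035435 = (2237623 - 980989)*(-1624436574336 + 7029*109) + 3035435 = 1256634*(-1624436574336 + 766161) + 3035435 = 1256634*(-1624435808175) + 3035435 = -2041321267370182950 + 3035435 = -2041321267367147515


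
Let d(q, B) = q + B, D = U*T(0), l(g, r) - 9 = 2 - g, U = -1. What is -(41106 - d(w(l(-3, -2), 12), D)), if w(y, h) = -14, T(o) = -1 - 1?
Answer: -41118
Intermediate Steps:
T(o) = -2
l(g, r) = 11 - g (l(g, r) = 9 + (2 - g) = 11 - g)
D = 2 (D = -1*(-2) = 2)
d(q, B) = B + q
-(41106 - d(w(l(-3, -2), 12), D)) = -(41106 - (2 - 14)) = -(41106 - 1*(-12)) = -(41106 + 12) = -1*41118 = -41118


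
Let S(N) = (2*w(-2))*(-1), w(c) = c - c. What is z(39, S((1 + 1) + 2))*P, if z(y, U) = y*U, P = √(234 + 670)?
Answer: 0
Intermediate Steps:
w(c) = 0
S(N) = 0 (S(N) = (2*0)*(-1) = 0*(-1) = 0)
P = 2*√226 (P = √904 = 2*√226 ≈ 30.067)
z(y, U) = U*y
z(39, S((1 + 1) + 2))*P = (0*39)*(2*√226) = 0*(2*√226) = 0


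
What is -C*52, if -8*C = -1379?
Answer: -17927/2 ≈ -8963.5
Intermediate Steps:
C = 1379/8 (C = -⅛*(-1379) = 1379/8 ≈ 172.38)
-C*52 = -1*1379/8*52 = -1379/8*52 = -17927/2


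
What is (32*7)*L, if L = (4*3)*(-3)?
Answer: -8064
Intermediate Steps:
L = -36 (L = 12*(-3) = -36)
(32*7)*L = (32*7)*(-36) = 224*(-36) = -8064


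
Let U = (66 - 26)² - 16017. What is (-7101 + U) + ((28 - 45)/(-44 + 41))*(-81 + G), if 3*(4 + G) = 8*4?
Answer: -197453/9 ≈ -21939.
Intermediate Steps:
G = 20/3 (G = -4 + (8*4)/3 = -4 + (⅓)*32 = -4 + 32/3 = 20/3 ≈ 6.6667)
U = -14417 (U = 40² - 16017 = 1600 - 16017 = -14417)
(-7101 + U) + ((28 - 45)/(-44 + 41))*(-81 + G) = (-7101 - 14417) + ((28 - 45)/(-44 + 41))*(-81 + 20/3) = -21518 - 17/(-3)*(-223/3) = -21518 - 17*(-⅓)*(-223/3) = -21518 + (17/3)*(-223/3) = -21518 - 3791/9 = -197453/9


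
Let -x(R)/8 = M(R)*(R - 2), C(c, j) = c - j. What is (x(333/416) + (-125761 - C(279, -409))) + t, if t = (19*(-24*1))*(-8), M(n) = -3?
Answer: -6387149/52 ≈ -1.2283e+5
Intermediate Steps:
t = 3648 (t = (19*(-24))*(-8) = -456*(-8) = 3648)
x(R) = -48 + 24*R (x(R) = -(-24)*(R - 2) = -(-24)*(-2 + R) = -8*(6 - 3*R) = -48 + 24*R)
(x(333/416) + (-125761 - C(279, -409))) + t = ((-48 + 24*(333/416)) + (-125761 - (279 - 1*(-409)))) + 3648 = ((-48 + 24*(333*(1/416))) + (-125761 - (279 + 409))) + 3648 = ((-48 + 24*(333/416)) + (-125761 - 1*688)) + 3648 = ((-48 + 999/52) + (-125761 - 688)) + 3648 = (-1497/52 - 126449) + 3648 = -6576845/52 + 3648 = -6387149/52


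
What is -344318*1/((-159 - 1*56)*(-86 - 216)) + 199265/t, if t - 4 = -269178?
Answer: -52809864891/8738733910 ≈ -6.0432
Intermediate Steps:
t = -269174 (t = 4 - 269178 = -269174)
-344318*1/((-159 - 1*56)*(-86 - 216)) + 199265/t = -344318*1/((-159 - 1*56)*(-86 - 216)) + 199265/(-269174) = -344318*(-1/(302*(-159 - 56))) + 199265*(-1/269174) = -344318/((-302*(-215))) - 199265/269174 = -344318/64930 - 199265/269174 = -344318*1/64930 - 199265/269174 = -172159/32465 - 199265/269174 = -52809864891/8738733910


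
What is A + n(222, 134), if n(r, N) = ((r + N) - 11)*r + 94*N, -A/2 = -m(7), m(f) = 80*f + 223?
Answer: 90752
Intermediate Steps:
m(f) = 223 + 80*f
A = 1566 (A = -(-2)*(223 + 80*7) = -(-2)*(223 + 560) = -(-2)*783 = -2*(-783) = 1566)
n(r, N) = 94*N + r*(-11 + N + r) (n(r, N) = ((N + r) - 11)*r + 94*N = (-11 + N + r)*r + 94*N = r*(-11 + N + r) + 94*N = 94*N + r*(-11 + N + r))
A + n(222, 134) = 1566 + (222² - 11*222 + 94*134 + 134*222) = 1566 + (49284 - 2442 + 12596 + 29748) = 1566 + 89186 = 90752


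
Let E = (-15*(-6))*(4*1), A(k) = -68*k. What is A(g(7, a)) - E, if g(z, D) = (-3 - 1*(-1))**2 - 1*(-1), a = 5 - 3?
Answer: -700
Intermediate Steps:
a = 2
g(z, D) = 5 (g(z, D) = (-3 + 1)**2 + 1 = (-2)**2 + 1 = 4 + 1 = 5)
E = 360 (E = 90*4 = 360)
A(g(7, a)) - E = -68*5 - 1*360 = -340 - 360 = -700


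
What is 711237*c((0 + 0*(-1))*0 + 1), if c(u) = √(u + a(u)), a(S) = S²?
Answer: 711237*√2 ≈ 1.0058e+6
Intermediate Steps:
c(u) = √(u + u²)
711237*c((0 + 0*(-1))*0 + 1) = 711237*√(((0 + 0*(-1))*0 + 1)*(1 + ((0 + 0*(-1))*0 + 1))) = 711237*√(((0 + 0)*0 + 1)*(1 + ((0 + 0)*0 + 1))) = 711237*√((0*0 + 1)*(1 + (0*0 + 1))) = 711237*√((0 + 1)*(1 + (0 + 1))) = 711237*√(1*(1 + 1)) = 711237*√(1*2) = 711237*√2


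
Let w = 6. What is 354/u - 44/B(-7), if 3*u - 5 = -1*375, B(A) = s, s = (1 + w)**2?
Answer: -34159/9065 ≈ -3.7682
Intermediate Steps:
s = 49 (s = (1 + 6)**2 = 7**2 = 49)
B(A) = 49
u = -370/3 (u = 5/3 + (-1*375)/3 = 5/3 + (1/3)*(-375) = 5/3 - 125 = -370/3 ≈ -123.33)
354/u - 44/B(-7) = 354/(-370/3) - 44/49 = 354*(-3/370) - 44*1/49 = -531/185 - 44/49 = -34159/9065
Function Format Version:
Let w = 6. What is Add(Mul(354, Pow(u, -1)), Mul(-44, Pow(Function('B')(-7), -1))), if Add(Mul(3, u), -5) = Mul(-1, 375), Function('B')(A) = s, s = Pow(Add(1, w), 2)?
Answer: Rational(-34159, 9065) ≈ -3.7682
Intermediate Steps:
s = 49 (s = Pow(Add(1, 6), 2) = Pow(7, 2) = 49)
Function('B')(A) = 49
u = Rational(-370, 3) (u = Add(Rational(5, 3), Mul(Rational(1, 3), Mul(-1, 375))) = Add(Rational(5, 3), Mul(Rational(1, 3), -375)) = Add(Rational(5, 3), -125) = Rational(-370, 3) ≈ -123.33)
Add(Mul(354, Pow(u, -1)), Mul(-44, Pow(Function('B')(-7), -1))) = Add(Mul(354, Pow(Rational(-370, 3), -1)), Mul(-44, Pow(49, -1))) = Add(Mul(354, Rational(-3, 370)), Mul(-44, Rational(1, 49))) = Add(Rational(-531, 185), Rational(-44, 49)) = Rational(-34159, 9065)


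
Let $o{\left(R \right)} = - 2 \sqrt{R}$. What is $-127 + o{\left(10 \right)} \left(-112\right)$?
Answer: $-127 + 224 \sqrt{10} \approx 581.35$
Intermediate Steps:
$-127 + o{\left(10 \right)} \left(-112\right) = -127 + - 2 \sqrt{10} \left(-112\right) = -127 + 224 \sqrt{10}$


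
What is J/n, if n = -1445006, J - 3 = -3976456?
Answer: 3976453/1445006 ≈ 2.7519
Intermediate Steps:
J = -3976453 (J = 3 - 3976456 = -3976453)
J/n = -3976453/(-1445006) = -3976453*(-1/1445006) = 3976453/1445006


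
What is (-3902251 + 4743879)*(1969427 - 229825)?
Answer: 1464097752056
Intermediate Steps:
(-3902251 + 4743879)*(1969427 - 229825) = 841628*1739602 = 1464097752056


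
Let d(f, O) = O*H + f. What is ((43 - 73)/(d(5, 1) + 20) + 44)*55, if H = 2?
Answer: 21230/9 ≈ 2358.9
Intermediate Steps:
d(f, O) = f + 2*O (d(f, O) = O*2 + f = 2*O + f = f + 2*O)
((43 - 73)/(d(5, 1) + 20) + 44)*55 = ((43 - 73)/((5 + 2*1) + 20) + 44)*55 = (-30/((5 + 2) + 20) + 44)*55 = (-30/(7 + 20) + 44)*55 = (-30/27 + 44)*55 = (-30*1/27 + 44)*55 = (-10/9 + 44)*55 = (386/9)*55 = 21230/9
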